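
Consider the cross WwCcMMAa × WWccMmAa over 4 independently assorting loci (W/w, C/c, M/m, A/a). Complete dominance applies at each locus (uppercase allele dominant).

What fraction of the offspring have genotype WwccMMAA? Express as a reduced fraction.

WwCcMMAa gametes: WCMA×2, WCMa×2, WcMA×2, WcMa×2, wCMA×2, wCMa×2, wcMA×2, wcMa×2
WWccMmAa gametes: WcMA×4, WcMa×4, WcmA×4, Wcma×4
WwCcMMAa×WWccMmAa grid (16·16=256): WWCcMMAA=8 WWCcMMAa=16 WWCcMMaa=8 WWCcMmAA=8 WWCcMmAa=16 WWCcMmaa=8 WWccMMAA=8 WWccMMAa=16 WWccMMaa=8 WWccMmAA=8 WWccMmAa=16 WWccMmaa=8 WwCcMMAA=8 WwCcMMAa=16 WwCcMMaa=8 WwCcMmAA=8 WwCcMmAa=16 WwCcMmaa=8 WwccMMAA=8 WwccMMAa=16 WwccMMaa=8 WwccMmAA=8 WwccMmAa=16 WwccMmaa=8
WwccMMAA hits 8/256; gcd=8; 8÷8/256÷8 = 1/32

P(WwccMMAA) = 1/32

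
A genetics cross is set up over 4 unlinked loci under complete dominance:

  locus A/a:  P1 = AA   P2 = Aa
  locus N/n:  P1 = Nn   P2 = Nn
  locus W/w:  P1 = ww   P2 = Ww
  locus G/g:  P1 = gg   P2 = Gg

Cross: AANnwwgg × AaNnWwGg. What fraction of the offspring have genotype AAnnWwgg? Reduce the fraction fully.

P(AAnnWwgg) = 1/32

AANnwwgg gametes: ANwg×8, Anwg×8
AaNnWwGg gametes: ANWG×1, ANWg×1, ANwG×1, ANwg×1, AnWG×1, AnWg×1, AnwG×1, Anwg×1, aNWG×1, aNWg×1, aNwG×1, aNwg×1, anWG×1, anWg×1, anwG×1, anwg×1
AANnwwgg×AaNnWwGg grid (16·16=256): AANNWwGg=8 AANNWwgg=8 AANNwwGg=8 AANNwwgg=8 AANnWwGg=16 AANnWwgg=16 AANnwwGg=16 AANnwwgg=16 AAnnWwGg=8 AAnnWwgg=8 AAnnwwGg=8 AAnnwwgg=8 AaNNWwGg=8 AaNNWwgg=8 AaNNwwGg=8 AaNNwwgg=8 AaNnWwGg=16 AaNnWwgg=16 AaNnwwGg=16 AaNnwwgg=16 AannWwGg=8 AannWwgg=8 AannwwGg=8 Aannwwgg=8
AAnnWwgg hits 8/256; gcd=8; 8÷8/256÷8 = 1/32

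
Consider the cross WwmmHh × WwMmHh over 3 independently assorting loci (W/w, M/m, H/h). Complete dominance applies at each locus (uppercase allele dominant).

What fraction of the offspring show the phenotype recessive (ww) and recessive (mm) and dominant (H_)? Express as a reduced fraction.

WwmmHh gametes: WmH×2, Wmh×2, wmH×2, wmh×2
WwMmHh gametes: WMH×1, WMh×1, WmH×1, Wmh×1, wMH×1, wMh×1, wmH×1, wmh×1
WwmmHh×WwMmHh grid (8·8=64): WWMmHH=2 WWMmHh=4 WWMmhh=2 WWmmHH=2 WWmmHh=4 WWmmhh=2 WwMmHH=4 WwMmHh=8 WwMmhh=4 WwmmHH=4 WwmmHh=8 Wwmmhh=4 wwMmHH=2 wwMmHh=4 wwMmhh=2 wwmmHH=2 wwmmHh=4 wwmmhh=2
ww mm H_ hits 6/64; gcd=2; 6÷2/64÷2 = 3/32

P(ww mm H_) = 3/32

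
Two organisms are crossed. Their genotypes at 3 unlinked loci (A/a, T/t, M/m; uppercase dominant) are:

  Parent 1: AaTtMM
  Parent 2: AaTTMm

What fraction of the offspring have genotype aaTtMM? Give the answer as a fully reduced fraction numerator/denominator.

P(aaTtMM) = 1/16

AaTtMM gametes: ATM×2, AtM×2, aTM×2, atM×2
AaTTMm gametes: ATM×2, ATm×2, aTM×2, aTm×2
AaTtMM×AaTTMm grid (8·8=64): AATTMM=4 AATTMm=4 AATtMM=4 AATtMm=4 AaTTMM=8 AaTTMm=8 AaTtMM=8 AaTtMm=8 aaTTMM=4 aaTTMm=4 aaTtMM=4 aaTtMm=4
aaTtMM hits 4/64; gcd=4; 4÷4/64÷4 = 1/16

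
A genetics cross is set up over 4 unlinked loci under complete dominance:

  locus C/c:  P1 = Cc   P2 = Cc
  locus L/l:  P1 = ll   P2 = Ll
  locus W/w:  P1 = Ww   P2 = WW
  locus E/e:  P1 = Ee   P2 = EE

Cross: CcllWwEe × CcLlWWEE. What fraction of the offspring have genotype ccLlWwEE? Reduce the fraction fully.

CcllWwEe gametes: ClWE×2, ClWe×2, ClwE×2, Clwe×2, clWE×2, clWe×2, clwE×2, clwe×2
CcLlWWEE gametes: CLWE×4, ClWE×4, cLWE×4, clWE×4
CcllWwEe×CcLlWWEE grid (16·16=256): CCLlWWEE=8 CCLlWWEe=8 CCLlWwEE=8 CCLlWwEe=8 CCllWWEE=8 CCllWWEe=8 CCllWwEE=8 CCllWwEe=8 CcLlWWEE=16 CcLlWWEe=16 CcLlWwEE=16 CcLlWwEe=16 CcllWWEE=16 CcllWWEe=16 CcllWwEE=16 CcllWwEe=16 ccLlWWEE=8 ccLlWWEe=8 ccLlWwEE=8 ccLlWwEe=8 ccllWWEE=8 ccllWWEe=8 ccllWwEE=8 ccllWwEe=8
ccLlWwEE hits 8/256; gcd=8; 8÷8/256÷8 = 1/32

P(ccLlWwEE) = 1/32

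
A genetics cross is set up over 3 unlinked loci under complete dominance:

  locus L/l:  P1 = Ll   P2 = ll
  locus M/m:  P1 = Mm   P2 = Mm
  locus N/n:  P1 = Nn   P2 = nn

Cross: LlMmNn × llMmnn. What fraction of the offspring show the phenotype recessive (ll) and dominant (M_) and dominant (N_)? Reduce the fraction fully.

LlMmNn gametes: LMN×1, LMn×1, LmN×1, Lmn×1, lMN×1, lMn×1, lmN×1, lmn×1
llMmnn gametes: lMn×4, lmn×4
LlMmNn×llMmnn grid (8·8=64): LlMMNn=4 LlMMnn=4 LlMmNn=8 LlMmnn=8 LlmmNn=4 Llmmnn=4 llMMNn=4 llMMnn=4 llMmNn=8 llMmnn=8 llmmNn=4 llmmnn=4
ll M_ N_ hits 12/64; gcd=4; 12÷4/64÷4 = 3/16

P(ll M_ N_) = 3/16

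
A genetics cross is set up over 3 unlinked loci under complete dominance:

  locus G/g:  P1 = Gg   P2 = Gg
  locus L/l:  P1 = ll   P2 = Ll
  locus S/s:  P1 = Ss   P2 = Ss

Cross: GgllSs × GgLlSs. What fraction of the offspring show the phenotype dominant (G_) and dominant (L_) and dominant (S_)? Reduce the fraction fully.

GgllSs gametes: GlS×2, Gls×2, glS×2, gls×2
GgLlSs gametes: GLS×1, GLs×1, GlS×1, Gls×1, gLS×1, gLs×1, glS×1, gls×1
GgllSs×GgLlSs grid (8·8=64): GGLlSS=2 GGLlSs=4 GGLlss=2 GGllSS=2 GGllSs=4 GGllss=2 GgLlSS=4 GgLlSs=8 GgLlss=4 GgllSS=4 GgllSs=8 Ggllss=4 ggLlSS=2 ggLlSs=4 ggLlss=2 ggllSS=2 ggllSs=4 ggllss=2
G_ L_ S_ hits 18/64; gcd=2; 18÷2/64÷2 = 9/32

P(G_ L_ S_) = 9/32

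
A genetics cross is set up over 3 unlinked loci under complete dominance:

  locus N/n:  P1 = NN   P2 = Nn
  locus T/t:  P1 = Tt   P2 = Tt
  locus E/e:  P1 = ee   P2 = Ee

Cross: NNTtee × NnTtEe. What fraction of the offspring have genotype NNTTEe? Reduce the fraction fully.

NNTtee gametes: NTe×4, Nte×4
NnTtEe gametes: NTE×1, NTe×1, NtE×1, Nte×1, nTE×1, nTe×1, ntE×1, nte×1
NNTtee×NnTtEe grid (8·8=64): NNTTEe=4 NNTTee=4 NNTtEe=8 NNTtee=8 NNttEe=4 NNttee=4 NnTTEe=4 NnTTee=4 NnTtEe=8 NnTtee=8 NnttEe=4 Nnttee=4
NNTTEe hits 4/64; gcd=4; 4÷4/64÷4 = 1/16

P(NNTTEe) = 1/16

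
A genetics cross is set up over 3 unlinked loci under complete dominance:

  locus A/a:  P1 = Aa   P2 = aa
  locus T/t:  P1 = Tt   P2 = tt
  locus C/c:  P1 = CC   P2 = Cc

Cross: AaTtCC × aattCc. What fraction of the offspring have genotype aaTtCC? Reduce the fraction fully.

P(aaTtCC) = 1/8

AaTtCC gametes: ATC×2, AtC×2, aTC×2, atC×2
aattCc gametes: atC×4, atc×4
AaTtCC×aattCc grid (8·8=64): AaTtCC=8 AaTtCc=8 AattCC=8 AattCc=8 aaTtCC=8 aaTtCc=8 aattCC=8 aattCc=8
aaTtCC hits 8/64; gcd=8; 8÷8/64÷8 = 1/8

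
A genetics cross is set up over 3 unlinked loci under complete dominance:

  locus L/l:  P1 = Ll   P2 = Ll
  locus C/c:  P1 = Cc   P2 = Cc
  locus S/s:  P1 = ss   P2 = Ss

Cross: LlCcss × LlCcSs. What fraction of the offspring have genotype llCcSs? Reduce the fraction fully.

P(llCcSs) = 1/16

LlCcss gametes: LCs×2, Lcs×2, lCs×2, lcs×2
LlCcSs gametes: LCS×1, LCs×1, LcS×1, Lcs×1, lCS×1, lCs×1, lcS×1, lcs×1
LlCcss×LlCcSs grid (8·8=64): LLCCSs=2 LLCCss=2 LLCcSs=4 LLCcss=4 LLccSs=2 LLccss=2 LlCCSs=4 LlCCss=4 LlCcSs=8 LlCcss=8 LlccSs=4 Llccss=4 llCCSs=2 llCCss=2 llCcSs=4 llCcss=4 llccSs=2 llccss=2
llCcSs hits 4/64; gcd=4; 4÷4/64÷4 = 1/16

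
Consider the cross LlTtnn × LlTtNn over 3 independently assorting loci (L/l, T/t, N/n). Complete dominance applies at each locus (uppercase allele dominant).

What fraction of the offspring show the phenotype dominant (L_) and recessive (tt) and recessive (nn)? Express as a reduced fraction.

P(L_ tt nn) = 3/32

LlTtnn gametes: LTn×2, Ltn×2, lTn×2, ltn×2
LlTtNn gametes: LTN×1, LTn×1, LtN×1, Ltn×1, lTN×1, lTn×1, ltN×1, ltn×1
LlTtnn×LlTtNn grid (8·8=64): LLTTNn=2 LLTTnn=2 LLTtNn=4 LLTtnn=4 LLttNn=2 LLttnn=2 LlTTNn=4 LlTTnn=4 LlTtNn=8 LlTtnn=8 LlttNn=4 Llttnn=4 llTTNn=2 llTTnn=2 llTtNn=4 llTtnn=4 llttNn=2 llttnn=2
L_ tt nn hits 6/64; gcd=2; 6÷2/64÷2 = 3/32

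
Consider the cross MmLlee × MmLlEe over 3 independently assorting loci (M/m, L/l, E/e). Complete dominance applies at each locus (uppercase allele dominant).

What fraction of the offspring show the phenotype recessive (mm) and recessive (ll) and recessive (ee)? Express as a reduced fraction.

MmLlee gametes: MLe×2, Mle×2, mLe×2, mle×2
MmLlEe gametes: MLE×1, MLe×1, MlE×1, Mle×1, mLE×1, mLe×1, mlE×1, mle×1
MmLlee×MmLlEe grid (8·8=64): MMLLEe=2 MMLLee=2 MMLlEe=4 MMLlee=4 MMllEe=2 MMllee=2 MmLLEe=4 MmLLee=4 MmLlEe=8 MmLlee=8 MmllEe=4 Mmllee=4 mmLLEe=2 mmLLee=2 mmLlEe=4 mmLlee=4 mmllEe=2 mmllee=2
mm ll ee hits 2/64; gcd=2; 2÷2/64÷2 = 1/32

P(mm ll ee) = 1/32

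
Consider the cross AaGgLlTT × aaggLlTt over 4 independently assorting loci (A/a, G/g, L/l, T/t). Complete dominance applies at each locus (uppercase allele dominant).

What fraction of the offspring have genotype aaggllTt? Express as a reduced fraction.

P(aaggllTt) = 1/32

AaGgLlTT gametes: AGLT×2, AGlT×2, AgLT×2, AglT×2, aGLT×2, aGlT×2, agLT×2, aglT×2
aaggLlTt gametes: agLT×4, agLt×4, aglT×4, aglt×4
AaGgLlTT×aaggLlTt grid (16·16=256): AaGgLLTT=8 AaGgLLTt=8 AaGgLlTT=16 AaGgLlTt=16 AaGgllTT=8 AaGgllTt=8 AaggLLTT=8 AaggLLTt=8 AaggLlTT=16 AaggLlTt=16 AaggllTT=8 AaggllTt=8 aaGgLLTT=8 aaGgLLTt=8 aaGgLlTT=16 aaGgLlTt=16 aaGgllTT=8 aaGgllTt=8 aaggLLTT=8 aaggLLTt=8 aaggLlTT=16 aaggLlTt=16 aaggllTT=8 aaggllTt=8
aaggllTt hits 8/256; gcd=8; 8÷8/256÷8 = 1/32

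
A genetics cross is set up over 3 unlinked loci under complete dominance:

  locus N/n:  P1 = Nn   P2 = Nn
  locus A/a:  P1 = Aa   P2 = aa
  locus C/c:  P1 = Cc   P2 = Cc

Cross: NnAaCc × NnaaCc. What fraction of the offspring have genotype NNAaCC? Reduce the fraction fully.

P(NNAaCC) = 1/32

NnAaCc gametes: NAC×1, NAc×1, NaC×1, Nac×1, nAC×1, nAc×1, naC×1, nac×1
NnaaCc gametes: NaC×2, Nac×2, naC×2, nac×2
NnAaCc×NnaaCc grid (8·8=64): NNAaCC=2 NNAaCc=4 NNAacc=2 NNaaCC=2 NNaaCc=4 NNaacc=2 NnAaCC=4 NnAaCc=8 NnAacc=4 NnaaCC=4 NnaaCc=8 Nnaacc=4 nnAaCC=2 nnAaCc=4 nnAacc=2 nnaaCC=2 nnaaCc=4 nnaacc=2
NNAaCC hits 2/64; gcd=2; 2÷2/64÷2 = 1/32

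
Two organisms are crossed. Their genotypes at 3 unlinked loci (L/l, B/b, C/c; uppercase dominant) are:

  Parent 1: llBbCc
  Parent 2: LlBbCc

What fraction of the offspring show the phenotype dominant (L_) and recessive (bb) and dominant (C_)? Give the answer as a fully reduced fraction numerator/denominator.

P(L_ bb C_) = 3/32

llBbCc gametes: lBC×2, lBc×2, lbC×2, lbc×2
LlBbCc gametes: LBC×1, LBc×1, LbC×1, Lbc×1, lBC×1, lBc×1, lbC×1, lbc×1
llBbCc×LlBbCc grid (8·8=64): LlBBCC=2 LlBBCc=4 LlBBcc=2 LlBbCC=4 LlBbCc=8 LlBbcc=4 LlbbCC=2 LlbbCc=4 Llbbcc=2 llBBCC=2 llBBCc=4 llBBcc=2 llBbCC=4 llBbCc=8 llBbcc=4 llbbCC=2 llbbCc=4 llbbcc=2
L_ bb C_ hits 6/64; gcd=2; 6÷2/64÷2 = 3/32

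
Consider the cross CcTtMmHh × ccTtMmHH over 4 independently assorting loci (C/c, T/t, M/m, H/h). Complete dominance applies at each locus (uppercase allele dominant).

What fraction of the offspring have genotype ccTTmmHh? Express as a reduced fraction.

CcTtMmHh gametes: CTMH×1, CTMh×1, CTmH×1, CTmh×1, CtMH×1, CtMh×1, CtmH×1, Ctmh×1, cTMH×1, cTMh×1, cTmH×1, cTmh×1, ctMH×1, ctMh×1, ctmH×1, ctmh×1
ccTtMmHH gametes: cTMH×4, cTmH×4, ctMH×4, ctmH×4
CcTtMmHh×ccTtMmHH grid (16·16=256): CcTTMMHH=4 CcTTMMHh=4 CcTTMmHH=8 CcTTMmHh=8 CcTTmmHH=4 CcTTmmHh=4 CcTtMMHH=8 CcTtMMHh=8 CcTtMmHH=16 CcTtMmHh=16 CcTtmmHH=8 CcTtmmHh=8 CcttMMHH=4 CcttMMHh=4 CcttMmHH=8 CcttMmHh=8 CcttmmHH=4 CcttmmHh=4 ccTTMMHH=4 ccTTMMHh=4 ccTTMmHH=8 ccTTMmHh=8 ccTTmmHH=4 ccTTmmHh=4 ccTtMMHH=8 ccTtMMHh=8 ccTtMmHH=16 ccTtMmHh=16 ccTtmmHH=8 ccTtmmHh=8 ccttMMHH=4 ccttMMHh=4 ccttMmHH=8 ccttMmHh=8 ccttmmHH=4 ccttmmHh=4
ccTTmmHh hits 4/256; gcd=4; 4÷4/256÷4 = 1/64

P(ccTTmmHh) = 1/64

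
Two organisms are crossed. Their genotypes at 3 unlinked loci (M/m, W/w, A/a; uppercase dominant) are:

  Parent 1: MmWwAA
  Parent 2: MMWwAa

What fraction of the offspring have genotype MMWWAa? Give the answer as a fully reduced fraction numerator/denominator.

P(MMWWAa) = 1/16

MmWwAA gametes: MWA×2, MwA×2, mWA×2, mwA×2
MMWwAa gametes: MWA×2, MWa×2, MwA×2, Mwa×2
MmWwAA×MMWwAa grid (8·8=64): MMWWAA=4 MMWWAa=4 MMWwAA=8 MMWwAa=8 MMwwAA=4 MMwwAa=4 MmWWAA=4 MmWWAa=4 MmWwAA=8 MmWwAa=8 MmwwAA=4 MmwwAa=4
MMWWAa hits 4/64; gcd=4; 4÷4/64÷4 = 1/16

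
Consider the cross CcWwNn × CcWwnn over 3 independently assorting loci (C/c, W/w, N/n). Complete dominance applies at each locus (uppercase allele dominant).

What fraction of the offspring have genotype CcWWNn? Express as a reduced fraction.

CcWwNn gametes: CWN×1, CWn×1, CwN×1, Cwn×1, cWN×1, cWn×1, cwN×1, cwn×1
CcWwnn gametes: CWn×2, Cwn×2, cWn×2, cwn×2
CcWwNn×CcWwnn grid (8·8=64): CCWWNn=2 CCWWnn=2 CCWwNn=4 CCWwnn=4 CCwwNn=2 CCwwnn=2 CcWWNn=4 CcWWnn=4 CcWwNn=8 CcWwnn=8 CcwwNn=4 Ccwwnn=4 ccWWNn=2 ccWWnn=2 ccWwNn=4 ccWwnn=4 ccwwNn=2 ccwwnn=2
CcWWNn hits 4/64; gcd=4; 4÷4/64÷4 = 1/16

P(CcWWNn) = 1/16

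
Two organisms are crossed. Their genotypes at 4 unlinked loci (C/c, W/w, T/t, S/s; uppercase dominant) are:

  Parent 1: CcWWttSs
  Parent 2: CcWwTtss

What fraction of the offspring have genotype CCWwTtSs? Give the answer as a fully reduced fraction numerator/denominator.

P(CCWwTtSs) = 1/32

CcWWttSs gametes: CWtS×4, CWts×4, cWtS×4, cWts×4
CcWwTtss gametes: CWTs×2, CWts×2, CwTs×2, Cwts×2, cWTs×2, cWts×2, cwTs×2, cwts×2
CcWWttSs×CcWwTtss grid (16·16=256): CCWWTtSs=8 CCWWTtss=8 CCWWttSs=8 CCWWttss=8 CCWwTtSs=8 CCWwTtss=8 CCWwttSs=8 CCWwttss=8 CcWWTtSs=16 CcWWTtss=16 CcWWttSs=16 CcWWttss=16 CcWwTtSs=16 CcWwTtss=16 CcWwttSs=16 CcWwttss=16 ccWWTtSs=8 ccWWTtss=8 ccWWttSs=8 ccWWttss=8 ccWwTtSs=8 ccWwTtss=8 ccWwttSs=8 ccWwttss=8
CCWwTtSs hits 8/256; gcd=8; 8÷8/256÷8 = 1/32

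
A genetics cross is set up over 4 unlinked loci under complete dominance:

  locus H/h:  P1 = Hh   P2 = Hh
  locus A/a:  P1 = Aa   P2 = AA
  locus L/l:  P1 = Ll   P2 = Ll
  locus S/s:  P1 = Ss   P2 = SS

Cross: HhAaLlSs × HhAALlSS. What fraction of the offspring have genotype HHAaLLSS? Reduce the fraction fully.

HhAaLlSs gametes: HALS×1, HALs×1, HAlS×1, HAls×1, HaLS×1, HaLs×1, HalS×1, Hals×1, hALS×1, hALs×1, hAlS×1, hAls×1, haLS×1, haLs×1, halS×1, hals×1
HhAALlSS gametes: HALS×4, HAlS×4, hALS×4, hAlS×4
HhAaLlSs×HhAALlSS grid (16·16=256): HHAALLSS=4 HHAALLSs=4 HHAALlSS=8 HHAALlSs=8 HHAAllSS=4 HHAAllSs=4 HHAaLLSS=4 HHAaLLSs=4 HHAaLlSS=8 HHAaLlSs=8 HHAallSS=4 HHAallSs=4 HhAALLSS=8 HhAALLSs=8 HhAALlSS=16 HhAALlSs=16 HhAAllSS=8 HhAAllSs=8 HhAaLLSS=8 HhAaLLSs=8 HhAaLlSS=16 HhAaLlSs=16 HhAallSS=8 HhAallSs=8 hhAALLSS=4 hhAALLSs=4 hhAALlSS=8 hhAALlSs=8 hhAAllSS=4 hhAAllSs=4 hhAaLLSS=4 hhAaLLSs=4 hhAaLlSS=8 hhAaLlSs=8 hhAallSS=4 hhAallSs=4
HHAaLLSS hits 4/256; gcd=4; 4÷4/256÷4 = 1/64

P(HHAaLLSS) = 1/64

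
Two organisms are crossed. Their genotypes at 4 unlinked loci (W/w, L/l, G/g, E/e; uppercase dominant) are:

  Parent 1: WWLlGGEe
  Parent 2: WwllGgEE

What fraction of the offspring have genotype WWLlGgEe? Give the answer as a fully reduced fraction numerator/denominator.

P(WWLlGgEe) = 1/16

WWLlGGEe gametes: WLGE×4, WLGe×4, WlGE×4, WlGe×4
WwllGgEE gametes: WlGE×4, WlgE×4, wlGE×4, wlgE×4
WWLlGGEe×WwllGgEE grid (16·16=256): WWLlGGEE=16 WWLlGGEe=16 WWLlGgEE=16 WWLlGgEe=16 WWllGGEE=16 WWllGGEe=16 WWllGgEE=16 WWllGgEe=16 WwLlGGEE=16 WwLlGGEe=16 WwLlGgEE=16 WwLlGgEe=16 WwllGGEE=16 WwllGGEe=16 WwllGgEE=16 WwllGgEe=16
WWLlGgEe hits 16/256; gcd=16; 16÷16/256÷16 = 1/16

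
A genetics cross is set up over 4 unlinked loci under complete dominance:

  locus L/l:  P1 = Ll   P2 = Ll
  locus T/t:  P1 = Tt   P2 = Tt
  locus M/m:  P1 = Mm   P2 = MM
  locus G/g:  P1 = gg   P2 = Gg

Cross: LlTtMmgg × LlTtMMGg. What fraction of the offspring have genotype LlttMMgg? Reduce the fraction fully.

P(LlttMMgg) = 1/32

LlTtMmgg gametes: LTMg×2, LTmg×2, LtMg×2, Ltmg×2, lTMg×2, lTmg×2, ltMg×2, ltmg×2
LlTtMMGg gametes: LTMG×2, LTMg×2, LtMG×2, LtMg×2, lTMG×2, lTMg×2, ltMG×2, ltMg×2
LlTtMmgg×LlTtMMGg grid (16·16=256): LLTTMMGg=4 LLTTMMgg=4 LLTTMmGg=4 LLTTMmgg=4 LLTtMMGg=8 LLTtMMgg=8 LLTtMmGg=8 LLTtMmgg=8 LLttMMGg=4 LLttMMgg=4 LLttMmGg=4 LLttMmgg=4 LlTTMMGg=8 LlTTMMgg=8 LlTTMmGg=8 LlTTMmgg=8 LlTtMMGg=16 LlTtMMgg=16 LlTtMmGg=16 LlTtMmgg=16 LlttMMGg=8 LlttMMgg=8 LlttMmGg=8 LlttMmgg=8 llTTMMGg=4 llTTMMgg=4 llTTMmGg=4 llTTMmgg=4 llTtMMGg=8 llTtMMgg=8 llTtMmGg=8 llTtMmgg=8 llttMMGg=4 llttMMgg=4 llttMmGg=4 llttMmgg=4
LlttMMgg hits 8/256; gcd=8; 8÷8/256÷8 = 1/32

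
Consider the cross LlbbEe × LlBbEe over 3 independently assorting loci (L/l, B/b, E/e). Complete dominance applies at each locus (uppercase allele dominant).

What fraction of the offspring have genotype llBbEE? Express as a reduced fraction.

P(llBbEE) = 1/32

LlbbEe gametes: LbE×2, Lbe×2, lbE×2, lbe×2
LlBbEe gametes: LBE×1, LBe×1, LbE×1, Lbe×1, lBE×1, lBe×1, lbE×1, lbe×1
LlbbEe×LlBbEe grid (8·8=64): LLBbEE=2 LLBbEe=4 LLBbee=2 LLbbEE=2 LLbbEe=4 LLbbee=2 LlBbEE=4 LlBbEe=8 LlBbee=4 LlbbEE=4 LlbbEe=8 Llbbee=4 llBbEE=2 llBbEe=4 llBbee=2 llbbEE=2 llbbEe=4 llbbee=2
llBbEE hits 2/64; gcd=2; 2÷2/64÷2 = 1/32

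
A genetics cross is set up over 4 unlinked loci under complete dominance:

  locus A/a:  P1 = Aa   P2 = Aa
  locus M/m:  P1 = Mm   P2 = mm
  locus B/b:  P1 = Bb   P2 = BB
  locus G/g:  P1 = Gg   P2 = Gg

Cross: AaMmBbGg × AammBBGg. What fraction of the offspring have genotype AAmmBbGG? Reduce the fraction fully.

AaMmBbGg gametes: AMBG×1, AMBg×1, AMbG×1, AMbg×1, AmBG×1, AmBg×1, AmbG×1, Ambg×1, aMBG×1, aMBg×1, aMbG×1, aMbg×1, amBG×1, amBg×1, ambG×1, ambg×1
AammBBGg gametes: AmBG×4, AmBg×4, amBG×4, amBg×4
AaMmBbGg×AammBBGg grid (16·16=256): AAMmBBGG=4 AAMmBBGg=8 AAMmBBgg=4 AAMmBbGG=4 AAMmBbGg=8 AAMmBbgg=4 AAmmBBGG=4 AAmmBBGg=8 AAmmBBgg=4 AAmmBbGG=4 AAmmBbGg=8 AAmmBbgg=4 AaMmBBGG=8 AaMmBBGg=16 AaMmBBgg=8 AaMmBbGG=8 AaMmBbGg=16 AaMmBbgg=8 AammBBGG=8 AammBBGg=16 AammBBgg=8 AammBbGG=8 AammBbGg=16 AammBbgg=8 aaMmBBGG=4 aaMmBBGg=8 aaMmBBgg=4 aaMmBbGG=4 aaMmBbGg=8 aaMmBbgg=4 aammBBGG=4 aammBBGg=8 aammBBgg=4 aammBbGG=4 aammBbGg=8 aammBbgg=4
AAmmBbGG hits 4/256; gcd=4; 4÷4/256÷4 = 1/64

P(AAmmBbGG) = 1/64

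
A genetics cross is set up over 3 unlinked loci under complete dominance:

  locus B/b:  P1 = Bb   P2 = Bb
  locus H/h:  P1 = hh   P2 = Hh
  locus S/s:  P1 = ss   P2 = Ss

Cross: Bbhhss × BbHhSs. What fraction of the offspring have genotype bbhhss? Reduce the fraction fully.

P(bbhhss) = 1/16

Bbhhss gametes: Bhs×4, bhs×4
BbHhSs gametes: BHS×1, BHs×1, BhS×1, Bhs×1, bHS×1, bHs×1, bhS×1, bhs×1
Bbhhss×BbHhSs grid (8·8=64): BBHhSs=4 BBHhss=4 BBhhSs=4 BBhhss=4 BbHhSs=8 BbHhss=8 BbhhSs=8 Bbhhss=8 bbHhSs=4 bbHhss=4 bbhhSs=4 bbhhss=4
bbhhss hits 4/64; gcd=4; 4÷4/64÷4 = 1/16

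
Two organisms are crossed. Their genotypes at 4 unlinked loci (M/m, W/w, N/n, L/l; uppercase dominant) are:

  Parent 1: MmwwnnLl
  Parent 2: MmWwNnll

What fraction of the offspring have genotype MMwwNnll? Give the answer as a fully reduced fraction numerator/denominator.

P(MMwwNnll) = 1/32

MmwwnnLl gametes: MwnL×4, Mwnl×4, mwnL×4, mwnl×4
MmWwNnll gametes: MWNl×2, MWnl×2, MwNl×2, Mwnl×2, mWNl×2, mWnl×2, mwNl×2, mwnl×2
MmwwnnLl×MmWwNnll grid (16·16=256): MMWwNnLl=8 MMWwNnll=8 MMWwnnLl=8 MMWwnnll=8 MMwwNnLl=8 MMwwNnll=8 MMwwnnLl=8 MMwwnnll=8 MmWwNnLl=16 MmWwNnll=16 MmWwnnLl=16 MmWwnnll=16 MmwwNnLl=16 MmwwNnll=16 MmwwnnLl=16 Mmwwnnll=16 mmWwNnLl=8 mmWwNnll=8 mmWwnnLl=8 mmWwnnll=8 mmwwNnLl=8 mmwwNnll=8 mmwwnnLl=8 mmwwnnll=8
MMwwNnll hits 8/256; gcd=8; 8÷8/256÷8 = 1/32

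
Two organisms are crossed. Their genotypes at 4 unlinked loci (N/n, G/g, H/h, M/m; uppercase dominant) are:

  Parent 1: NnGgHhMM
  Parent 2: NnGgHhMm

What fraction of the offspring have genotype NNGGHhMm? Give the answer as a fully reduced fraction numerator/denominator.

P(NNGGHhMm) = 1/64

NnGgHhMM gametes: NGHM×2, NGhM×2, NgHM×2, NghM×2, nGHM×2, nGhM×2, ngHM×2, nghM×2
NnGgHhMm gametes: NGHM×1, NGHm×1, NGhM×1, NGhm×1, NgHM×1, NgHm×1, NghM×1, Nghm×1, nGHM×1, nGHm×1, nGhM×1, nGhm×1, ngHM×1, ngHm×1, nghM×1, nghm×1
NnGgHhMM×NnGgHhMm grid (16·16=256): NNGGHHMM=2 NNGGHHMm=2 NNGGHhMM=4 NNGGHhMm=4 NNGGhhMM=2 NNGGhhMm=2 NNGgHHMM=4 NNGgHHMm=4 NNGgHhMM=8 NNGgHhMm=8 NNGghhMM=4 NNGghhMm=4 NNggHHMM=2 NNggHHMm=2 NNggHhMM=4 NNggHhMm=4 NNgghhMM=2 NNgghhMm=2 NnGGHHMM=4 NnGGHHMm=4 NnGGHhMM=8 NnGGHhMm=8 NnGGhhMM=4 NnGGhhMm=4 NnGgHHMM=8 NnGgHHMm=8 NnGgHhMM=16 NnGgHhMm=16 NnGghhMM=8 NnGghhMm=8 NnggHHMM=4 NnggHHMm=4 NnggHhMM=8 NnggHhMm=8 NngghhMM=4 NngghhMm=4 nnGGHHMM=2 nnGGHHMm=2 nnGGHhMM=4 nnGGHhMm=4 nnGGhhMM=2 nnGGhhMm=2 nnGgHHMM=4 nnGgHHMm=4 nnGgHhMM=8 nnGgHhMm=8 nnGghhMM=4 nnGghhMm=4 nnggHHMM=2 nnggHHMm=2 nnggHhMM=4 nnggHhMm=4 nngghhMM=2 nngghhMm=2
NNGGHhMm hits 4/256; gcd=4; 4÷4/256÷4 = 1/64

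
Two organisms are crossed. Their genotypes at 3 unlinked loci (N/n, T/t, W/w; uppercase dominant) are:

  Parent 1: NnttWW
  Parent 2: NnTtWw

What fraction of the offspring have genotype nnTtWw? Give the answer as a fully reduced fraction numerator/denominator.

P(nnTtWw) = 1/16

NnttWW gametes: NtW×4, ntW×4
NnTtWw gametes: NTW×1, NTw×1, NtW×1, Ntw×1, nTW×1, nTw×1, ntW×1, ntw×1
NnttWW×NnTtWw grid (8·8=64): NNTtWW=4 NNTtWw=4 NNttWW=4 NNttWw=4 NnTtWW=8 NnTtWw=8 NnttWW=8 NnttWw=8 nnTtWW=4 nnTtWw=4 nnttWW=4 nnttWw=4
nnTtWw hits 4/64; gcd=4; 4÷4/64÷4 = 1/16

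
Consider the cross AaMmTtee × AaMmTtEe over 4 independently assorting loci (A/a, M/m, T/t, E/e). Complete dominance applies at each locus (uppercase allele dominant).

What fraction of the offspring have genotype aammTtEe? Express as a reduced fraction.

AaMmTtee gametes: AMTe×2, AMte×2, AmTe×2, Amte×2, aMTe×2, aMte×2, amTe×2, amte×2
AaMmTtEe gametes: AMTE×1, AMTe×1, AMtE×1, AMte×1, AmTE×1, AmTe×1, AmtE×1, Amte×1, aMTE×1, aMTe×1, aMtE×1, aMte×1, amTE×1, amTe×1, amtE×1, amte×1
AaMmTtee×AaMmTtEe grid (16·16=256): AAMMTTEe=2 AAMMTTee=2 AAMMTtEe=4 AAMMTtee=4 AAMMttEe=2 AAMMttee=2 AAMmTTEe=4 AAMmTTee=4 AAMmTtEe=8 AAMmTtee=8 AAMmttEe=4 AAMmttee=4 AAmmTTEe=2 AAmmTTee=2 AAmmTtEe=4 AAmmTtee=4 AAmmttEe=2 AAmmttee=2 AaMMTTEe=4 AaMMTTee=4 AaMMTtEe=8 AaMMTtee=8 AaMMttEe=4 AaMMttee=4 AaMmTTEe=8 AaMmTTee=8 AaMmTtEe=16 AaMmTtee=16 AaMmttEe=8 AaMmttee=8 AammTTEe=4 AammTTee=4 AammTtEe=8 AammTtee=8 AammttEe=4 Aammttee=4 aaMMTTEe=2 aaMMTTee=2 aaMMTtEe=4 aaMMTtee=4 aaMMttEe=2 aaMMttee=2 aaMmTTEe=4 aaMmTTee=4 aaMmTtEe=8 aaMmTtee=8 aaMmttEe=4 aaMmttee=4 aammTTEe=2 aammTTee=2 aammTtEe=4 aammTtee=4 aammttEe=2 aammttee=2
aammTtEe hits 4/256; gcd=4; 4÷4/256÷4 = 1/64

P(aammTtEe) = 1/64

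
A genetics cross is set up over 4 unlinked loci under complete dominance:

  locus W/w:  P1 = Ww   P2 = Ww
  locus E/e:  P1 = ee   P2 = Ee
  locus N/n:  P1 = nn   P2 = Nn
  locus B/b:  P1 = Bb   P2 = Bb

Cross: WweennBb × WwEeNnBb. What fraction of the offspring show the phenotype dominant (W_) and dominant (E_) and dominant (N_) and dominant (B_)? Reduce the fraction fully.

WweennBb gametes: WenB×4, Wenb×4, wenB×4, wenb×4
WwEeNnBb gametes: WENB×1, WENb×1, WEnB×1, WEnb×1, WeNB×1, WeNb×1, WenB×1, Wenb×1, wENB×1, wENb×1, wEnB×1, wEnb×1, weNB×1, weNb×1, wenB×1, wenb×1
WweennBb×WwEeNnBb grid (16·16=256): WWEeNnBB=4 WWEeNnBb=8 WWEeNnbb=4 WWEennBB=4 WWEennBb=8 WWEennbb=4 WWeeNnBB=4 WWeeNnBb=8 WWeeNnbb=4 WWeennBB=4 WWeennBb=8 WWeennbb=4 WwEeNnBB=8 WwEeNnBb=16 WwEeNnbb=8 WwEennBB=8 WwEennBb=16 WwEennbb=8 WweeNnBB=8 WweeNnBb=16 WweeNnbb=8 WweennBB=8 WweennBb=16 Wweennbb=8 wwEeNnBB=4 wwEeNnBb=8 wwEeNnbb=4 wwEennBB=4 wwEennBb=8 wwEennbb=4 wweeNnBB=4 wweeNnBb=8 wweeNnbb=4 wweennBB=4 wweennBb=8 wweennbb=4
W_ E_ N_ B_ hits 36/256; gcd=4; 36÷4/256÷4 = 9/64

P(W_ E_ N_ B_) = 9/64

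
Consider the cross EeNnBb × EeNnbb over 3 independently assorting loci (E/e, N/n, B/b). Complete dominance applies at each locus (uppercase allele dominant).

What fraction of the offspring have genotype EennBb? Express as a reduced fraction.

P(EennBb) = 1/16

EeNnBb gametes: ENB×1, ENb×1, EnB×1, Enb×1, eNB×1, eNb×1, enB×1, enb×1
EeNnbb gametes: ENb×2, Enb×2, eNb×2, enb×2
EeNnBb×EeNnbb grid (8·8=64): EENNBb=2 EENNbb=2 EENnBb=4 EENnbb=4 EEnnBb=2 EEnnbb=2 EeNNBb=4 EeNNbb=4 EeNnBb=8 EeNnbb=8 EennBb=4 Eennbb=4 eeNNBb=2 eeNNbb=2 eeNnBb=4 eeNnbb=4 eennBb=2 eennbb=2
EennBb hits 4/64; gcd=4; 4÷4/64÷4 = 1/16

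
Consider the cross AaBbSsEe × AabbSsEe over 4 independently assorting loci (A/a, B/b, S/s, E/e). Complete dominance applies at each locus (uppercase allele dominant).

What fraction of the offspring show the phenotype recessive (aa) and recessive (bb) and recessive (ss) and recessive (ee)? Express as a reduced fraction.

P(aa bb ss ee) = 1/128

AaBbSsEe gametes: ABSE×1, ABSe×1, ABsE×1, ABse×1, AbSE×1, AbSe×1, AbsE×1, Abse×1, aBSE×1, aBSe×1, aBsE×1, aBse×1, abSE×1, abSe×1, absE×1, abse×1
AabbSsEe gametes: AbSE×2, AbSe×2, AbsE×2, Abse×2, abSE×2, abSe×2, absE×2, abse×2
AaBbSsEe×AabbSsEe grid (16·16=256): AABbSSEE=2 AABbSSEe=4 AABbSSee=2 AABbSsEE=4 AABbSsEe=8 AABbSsee=4 AABbssEE=2 AABbssEe=4 AABbssee=2 AAbbSSEE=2 AAbbSSEe=4 AAbbSSee=2 AAbbSsEE=4 AAbbSsEe=8 AAbbSsee=4 AAbbssEE=2 AAbbssEe=4 AAbbssee=2 AaBbSSEE=4 AaBbSSEe=8 AaBbSSee=4 AaBbSsEE=8 AaBbSsEe=16 AaBbSsee=8 AaBbssEE=4 AaBbssEe=8 AaBbssee=4 AabbSSEE=4 AabbSSEe=8 AabbSSee=4 AabbSsEE=8 AabbSsEe=16 AabbSsee=8 AabbssEE=4 AabbssEe=8 Aabbssee=4 aaBbSSEE=2 aaBbSSEe=4 aaBbSSee=2 aaBbSsEE=4 aaBbSsEe=8 aaBbSsee=4 aaBbssEE=2 aaBbssEe=4 aaBbssee=2 aabbSSEE=2 aabbSSEe=4 aabbSSee=2 aabbSsEE=4 aabbSsEe=8 aabbSsee=4 aabbssEE=2 aabbssEe=4 aabbssee=2
aa bb ss ee hits 2/256; gcd=2; 2÷2/256÷2 = 1/128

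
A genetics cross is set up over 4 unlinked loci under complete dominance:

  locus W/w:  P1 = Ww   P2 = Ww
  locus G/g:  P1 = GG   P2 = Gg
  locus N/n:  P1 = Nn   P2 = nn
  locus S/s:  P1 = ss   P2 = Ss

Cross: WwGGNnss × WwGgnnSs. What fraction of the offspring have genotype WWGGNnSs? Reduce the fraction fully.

P(WWGGNnSs) = 1/32

WwGGNnss gametes: WGNs×4, WGns×4, wGNs×4, wGns×4
WwGgnnSs gametes: WGnS×2, WGns×2, WgnS×2, Wgns×2, wGnS×2, wGns×2, wgnS×2, wgns×2
WwGGNnss×WwGgnnSs grid (16·16=256): WWGGNnSs=8 WWGGNnss=8 WWGGnnSs=8 WWGGnnss=8 WWGgNnSs=8 WWGgNnss=8 WWGgnnSs=8 WWGgnnss=8 WwGGNnSs=16 WwGGNnss=16 WwGGnnSs=16 WwGGnnss=16 WwGgNnSs=16 WwGgNnss=16 WwGgnnSs=16 WwGgnnss=16 wwGGNnSs=8 wwGGNnss=8 wwGGnnSs=8 wwGGnnss=8 wwGgNnSs=8 wwGgNnss=8 wwGgnnSs=8 wwGgnnss=8
WWGGNnSs hits 8/256; gcd=8; 8÷8/256÷8 = 1/32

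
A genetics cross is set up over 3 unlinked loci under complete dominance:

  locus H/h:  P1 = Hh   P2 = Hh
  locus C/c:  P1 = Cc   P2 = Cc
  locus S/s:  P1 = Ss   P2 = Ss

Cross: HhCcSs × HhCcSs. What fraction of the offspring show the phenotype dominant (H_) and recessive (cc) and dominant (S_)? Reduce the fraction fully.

P(H_ cc S_) = 9/64

HhCcSs gametes: HCS×1, HCs×1, HcS×1, Hcs×1, hCS×1, hCs×1, hcS×1, hcs×1
HhCcSs gametes: HCS×1, HCs×1, HcS×1, Hcs×1, hCS×1, hCs×1, hcS×1, hcs×1
HhCcSs×HhCcSs grid (8·8=64): HHCCSS=1 HHCCSs=2 HHCCss=1 HHCcSS=2 HHCcSs=4 HHCcss=2 HHccSS=1 HHccSs=2 HHccss=1 HhCCSS=2 HhCCSs=4 HhCCss=2 HhCcSS=4 HhCcSs=8 HhCcss=4 HhccSS=2 HhccSs=4 Hhccss=2 hhCCSS=1 hhCCSs=2 hhCCss=1 hhCcSS=2 hhCcSs=4 hhCcss=2 hhccSS=1 hhccSs=2 hhccss=1
H_ cc S_ hits 9/64; gcd=1; 9÷1/64÷1 = 9/64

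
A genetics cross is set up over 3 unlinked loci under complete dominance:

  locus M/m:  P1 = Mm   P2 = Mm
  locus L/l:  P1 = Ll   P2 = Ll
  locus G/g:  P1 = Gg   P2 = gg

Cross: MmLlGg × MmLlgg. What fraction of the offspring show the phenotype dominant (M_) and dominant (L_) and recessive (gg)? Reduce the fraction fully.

MmLlGg gametes: MLG×1, MLg×1, MlG×1, Mlg×1, mLG×1, mLg×1, mlG×1, mlg×1
MmLlgg gametes: MLg×2, Mlg×2, mLg×2, mlg×2
MmLlGg×MmLlgg grid (8·8=64): MMLLGg=2 MMLLgg=2 MMLlGg=4 MMLlgg=4 MMllGg=2 MMllgg=2 MmLLGg=4 MmLLgg=4 MmLlGg=8 MmLlgg=8 MmllGg=4 Mmllgg=4 mmLLGg=2 mmLLgg=2 mmLlGg=4 mmLlgg=4 mmllGg=2 mmllgg=2
M_ L_ gg hits 18/64; gcd=2; 18÷2/64÷2 = 9/32

P(M_ L_ gg) = 9/32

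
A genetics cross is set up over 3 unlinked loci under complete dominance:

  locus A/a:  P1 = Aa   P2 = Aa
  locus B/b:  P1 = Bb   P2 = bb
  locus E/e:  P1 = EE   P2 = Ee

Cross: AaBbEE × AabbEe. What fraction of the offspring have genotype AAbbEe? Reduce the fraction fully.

AaBbEE gametes: ABE×2, AbE×2, aBE×2, abE×2
AabbEe gametes: AbE×2, Abe×2, abE×2, abe×2
AaBbEE×AabbEe grid (8·8=64): AABbEE=4 AABbEe=4 AAbbEE=4 AAbbEe=4 AaBbEE=8 AaBbEe=8 AabbEE=8 AabbEe=8 aaBbEE=4 aaBbEe=4 aabbEE=4 aabbEe=4
AAbbEe hits 4/64; gcd=4; 4÷4/64÷4 = 1/16

P(AAbbEe) = 1/16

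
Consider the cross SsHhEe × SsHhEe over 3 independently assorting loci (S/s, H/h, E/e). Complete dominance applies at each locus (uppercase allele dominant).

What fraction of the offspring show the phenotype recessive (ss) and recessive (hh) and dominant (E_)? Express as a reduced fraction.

SsHhEe gametes: SHE×1, SHe×1, ShE×1, She×1, sHE×1, sHe×1, shE×1, she×1
SsHhEe gametes: SHE×1, SHe×1, ShE×1, She×1, sHE×1, sHe×1, shE×1, she×1
SsHhEe×SsHhEe grid (8·8=64): SSHHEE=1 SSHHEe=2 SSHHee=1 SSHhEE=2 SSHhEe=4 SSHhee=2 SShhEE=1 SShhEe=2 SShhee=1 SsHHEE=2 SsHHEe=4 SsHHee=2 SsHhEE=4 SsHhEe=8 SsHhee=4 SshhEE=2 SshhEe=4 Sshhee=2 ssHHEE=1 ssHHEe=2 ssHHee=1 ssHhEE=2 ssHhEe=4 ssHhee=2 sshhEE=1 sshhEe=2 sshhee=1
ss hh E_ hits 3/64; gcd=1; 3÷1/64÷1 = 3/64

P(ss hh E_) = 3/64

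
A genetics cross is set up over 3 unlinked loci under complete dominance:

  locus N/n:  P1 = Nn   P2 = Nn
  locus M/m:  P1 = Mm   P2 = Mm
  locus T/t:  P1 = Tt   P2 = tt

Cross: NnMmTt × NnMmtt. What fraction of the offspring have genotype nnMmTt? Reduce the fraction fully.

NnMmTt gametes: NMT×1, NMt×1, NmT×1, Nmt×1, nMT×1, nMt×1, nmT×1, nmt×1
NnMmtt gametes: NMt×2, Nmt×2, nMt×2, nmt×2
NnMmTt×NnMmtt grid (8·8=64): NNMMTt=2 NNMMtt=2 NNMmTt=4 NNMmtt=4 NNmmTt=2 NNmmtt=2 NnMMTt=4 NnMMtt=4 NnMmTt=8 NnMmtt=8 NnmmTt=4 Nnmmtt=4 nnMMTt=2 nnMMtt=2 nnMmTt=4 nnMmtt=4 nnmmTt=2 nnmmtt=2
nnMmTt hits 4/64; gcd=4; 4÷4/64÷4 = 1/16

P(nnMmTt) = 1/16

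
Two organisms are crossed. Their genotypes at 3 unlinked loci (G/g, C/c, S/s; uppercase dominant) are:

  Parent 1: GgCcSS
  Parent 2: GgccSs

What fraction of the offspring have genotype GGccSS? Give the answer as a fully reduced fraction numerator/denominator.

P(GGccSS) = 1/16

GgCcSS gametes: GCS×2, GcS×2, gCS×2, gcS×2
GgccSs gametes: GcS×2, Gcs×2, gcS×2, gcs×2
GgCcSS×GgccSs grid (8·8=64): GGCcSS=4 GGCcSs=4 GGccSS=4 GGccSs=4 GgCcSS=8 GgCcSs=8 GgccSS=8 GgccSs=8 ggCcSS=4 ggCcSs=4 ggccSS=4 ggccSs=4
GGccSS hits 4/64; gcd=4; 4÷4/64÷4 = 1/16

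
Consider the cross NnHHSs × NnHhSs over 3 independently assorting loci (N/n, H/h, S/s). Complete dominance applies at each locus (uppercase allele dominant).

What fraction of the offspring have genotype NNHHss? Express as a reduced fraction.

P(NNHHss) = 1/32

NnHHSs gametes: NHS×2, NHs×2, nHS×2, nHs×2
NnHhSs gametes: NHS×1, NHs×1, NhS×1, Nhs×1, nHS×1, nHs×1, nhS×1, nhs×1
NnHHSs×NnHhSs grid (8·8=64): NNHHSS=2 NNHHSs=4 NNHHss=2 NNHhSS=2 NNHhSs=4 NNHhss=2 NnHHSS=4 NnHHSs=8 NnHHss=4 NnHhSS=4 NnHhSs=8 NnHhss=4 nnHHSS=2 nnHHSs=4 nnHHss=2 nnHhSS=2 nnHhSs=4 nnHhss=2
NNHHss hits 2/64; gcd=2; 2÷2/64÷2 = 1/32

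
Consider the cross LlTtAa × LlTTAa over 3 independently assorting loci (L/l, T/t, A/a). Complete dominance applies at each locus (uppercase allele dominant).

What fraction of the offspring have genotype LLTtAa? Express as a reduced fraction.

LlTtAa gametes: LTA×1, LTa×1, LtA×1, Lta×1, lTA×1, lTa×1, ltA×1, lta×1
LlTTAa gametes: LTA×2, LTa×2, lTA×2, lTa×2
LlTtAa×LlTTAa grid (8·8=64): LLTTAA=2 LLTTAa=4 LLTTaa=2 LLTtAA=2 LLTtAa=4 LLTtaa=2 LlTTAA=4 LlTTAa=8 LlTTaa=4 LlTtAA=4 LlTtAa=8 LlTtaa=4 llTTAA=2 llTTAa=4 llTTaa=2 llTtAA=2 llTtAa=4 llTtaa=2
LLTtAa hits 4/64; gcd=4; 4÷4/64÷4 = 1/16

P(LLTtAa) = 1/16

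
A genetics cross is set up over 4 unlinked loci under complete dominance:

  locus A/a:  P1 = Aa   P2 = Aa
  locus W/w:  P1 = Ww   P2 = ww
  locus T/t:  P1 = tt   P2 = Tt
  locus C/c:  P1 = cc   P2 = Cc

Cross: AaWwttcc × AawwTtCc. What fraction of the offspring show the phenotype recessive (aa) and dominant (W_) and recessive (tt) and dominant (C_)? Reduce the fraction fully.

AaWwttcc gametes: AWtc×4, Awtc×4, aWtc×4, awtc×4
AawwTtCc gametes: AwTC×2, AwTc×2, AwtC×2, Awtc×2, awTC×2, awTc×2, awtC×2, awtc×2
AaWwttcc×AawwTtCc grid (16·16=256): AAWwTtCc=8 AAWwTtcc=8 AAWwttCc=8 AAWwttcc=8 AAwwTtCc=8 AAwwTtcc=8 AAwwttCc=8 AAwwttcc=8 AaWwTtCc=16 AaWwTtcc=16 AaWwttCc=16 AaWwttcc=16 AawwTtCc=16 AawwTtcc=16 AawwttCc=16 Aawwttcc=16 aaWwTtCc=8 aaWwTtcc=8 aaWwttCc=8 aaWwttcc=8 aawwTtCc=8 aawwTtcc=8 aawwttCc=8 aawwttcc=8
aa W_ tt C_ hits 8/256; gcd=8; 8÷8/256÷8 = 1/32

P(aa W_ tt C_) = 1/32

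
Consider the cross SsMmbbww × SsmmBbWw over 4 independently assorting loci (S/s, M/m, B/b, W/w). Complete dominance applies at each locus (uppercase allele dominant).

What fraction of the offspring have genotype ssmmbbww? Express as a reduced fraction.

P(ssmmbbww) = 1/32

SsMmbbww gametes: SMbw×4, Smbw×4, sMbw×4, smbw×4
SsmmBbWw gametes: SmBW×2, SmBw×2, SmbW×2, Smbw×2, smBW×2, smBw×2, smbW×2, smbw×2
SsMmbbww×SsmmBbWw grid (16·16=256): SSMmBbWw=8 SSMmBbww=8 SSMmbbWw=8 SSMmbbww=8 SSmmBbWw=8 SSmmBbww=8 SSmmbbWw=8 SSmmbbww=8 SsMmBbWw=16 SsMmBbww=16 SsMmbbWw=16 SsMmbbww=16 SsmmBbWw=16 SsmmBbww=16 SsmmbbWw=16 Ssmmbbww=16 ssMmBbWw=8 ssMmBbww=8 ssMmbbWw=8 ssMmbbww=8 ssmmBbWw=8 ssmmBbww=8 ssmmbbWw=8 ssmmbbww=8
ssmmbbww hits 8/256; gcd=8; 8÷8/256÷8 = 1/32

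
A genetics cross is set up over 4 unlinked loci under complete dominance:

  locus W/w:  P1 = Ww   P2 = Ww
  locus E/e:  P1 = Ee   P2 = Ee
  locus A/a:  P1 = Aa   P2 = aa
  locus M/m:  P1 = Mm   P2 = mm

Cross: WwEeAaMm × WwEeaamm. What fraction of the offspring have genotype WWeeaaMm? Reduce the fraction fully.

P(WWeeaaMm) = 1/64

WwEeAaMm gametes: WEAM×1, WEAm×1, WEaM×1, WEam×1, WeAM×1, WeAm×1, WeaM×1, Weam×1, wEAM×1, wEAm×1, wEaM×1, wEam×1, weAM×1, weAm×1, weaM×1, weam×1
WwEeaamm gametes: WEam×4, Weam×4, wEam×4, weam×4
WwEeAaMm×WwEeaamm grid (16·16=256): WWEEAaMm=4 WWEEAamm=4 WWEEaaMm=4 WWEEaamm=4 WWEeAaMm=8 WWEeAamm=8 WWEeaaMm=8 WWEeaamm=8 WWeeAaMm=4 WWeeAamm=4 WWeeaaMm=4 WWeeaamm=4 WwEEAaMm=8 WwEEAamm=8 WwEEaaMm=8 WwEEaamm=8 WwEeAaMm=16 WwEeAamm=16 WwEeaaMm=16 WwEeaamm=16 WweeAaMm=8 WweeAamm=8 WweeaaMm=8 Wweeaamm=8 wwEEAaMm=4 wwEEAamm=4 wwEEaaMm=4 wwEEaamm=4 wwEeAaMm=8 wwEeAamm=8 wwEeaaMm=8 wwEeaamm=8 wweeAaMm=4 wweeAamm=4 wweeaaMm=4 wweeaamm=4
WWeeaaMm hits 4/256; gcd=4; 4÷4/256÷4 = 1/64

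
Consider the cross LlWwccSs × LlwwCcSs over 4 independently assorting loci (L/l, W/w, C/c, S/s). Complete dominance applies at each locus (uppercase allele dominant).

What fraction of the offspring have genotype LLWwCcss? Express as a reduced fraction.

P(LLWwCcss) = 1/64

LlWwccSs gametes: LWcS×2, LWcs×2, LwcS×2, Lwcs×2, lWcS×2, lWcs×2, lwcS×2, lwcs×2
LlwwCcSs gametes: LwCS×2, LwCs×2, LwcS×2, Lwcs×2, lwCS×2, lwCs×2, lwcS×2, lwcs×2
LlWwccSs×LlwwCcSs grid (16·16=256): LLWwCcSS=4 LLWwCcSs=8 LLWwCcss=4 LLWwccSS=4 LLWwccSs=8 LLWwccss=4 LLwwCcSS=4 LLwwCcSs=8 LLwwCcss=4 LLwwccSS=4 LLwwccSs=8 LLwwccss=4 LlWwCcSS=8 LlWwCcSs=16 LlWwCcss=8 LlWwccSS=8 LlWwccSs=16 LlWwccss=8 LlwwCcSS=8 LlwwCcSs=16 LlwwCcss=8 LlwwccSS=8 LlwwccSs=16 Llwwccss=8 llWwCcSS=4 llWwCcSs=8 llWwCcss=4 llWwccSS=4 llWwccSs=8 llWwccss=4 llwwCcSS=4 llwwCcSs=8 llwwCcss=4 llwwccSS=4 llwwccSs=8 llwwccss=4
LLWwCcss hits 4/256; gcd=4; 4÷4/256÷4 = 1/64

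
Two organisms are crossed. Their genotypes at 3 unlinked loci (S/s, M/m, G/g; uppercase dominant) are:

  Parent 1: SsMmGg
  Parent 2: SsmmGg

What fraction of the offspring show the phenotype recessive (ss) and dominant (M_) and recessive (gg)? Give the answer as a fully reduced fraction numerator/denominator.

SsMmGg gametes: SMG×1, SMg×1, SmG×1, Smg×1, sMG×1, sMg×1, smG×1, smg×1
SsmmGg gametes: SmG×2, Smg×2, smG×2, smg×2
SsMmGg×SsmmGg grid (8·8=64): SSMmGG=2 SSMmGg=4 SSMmgg=2 SSmmGG=2 SSmmGg=4 SSmmgg=2 SsMmGG=4 SsMmGg=8 SsMmgg=4 SsmmGG=4 SsmmGg=8 Ssmmgg=4 ssMmGG=2 ssMmGg=4 ssMmgg=2 ssmmGG=2 ssmmGg=4 ssmmgg=2
ss M_ gg hits 2/64; gcd=2; 2÷2/64÷2 = 1/32

P(ss M_ gg) = 1/32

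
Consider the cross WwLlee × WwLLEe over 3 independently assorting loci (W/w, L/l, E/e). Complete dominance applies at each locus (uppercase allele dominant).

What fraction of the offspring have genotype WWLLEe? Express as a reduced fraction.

WwLlee gametes: WLe×2, Wle×2, wLe×2, wle×2
WwLLEe gametes: WLE×2, WLe×2, wLE×2, wLe×2
WwLlee×WwLLEe grid (8·8=64): WWLLEe=4 WWLLee=4 WWLlEe=4 WWLlee=4 WwLLEe=8 WwLLee=8 WwLlEe=8 WwLlee=8 wwLLEe=4 wwLLee=4 wwLlEe=4 wwLlee=4
WWLLEe hits 4/64; gcd=4; 4÷4/64÷4 = 1/16

P(WWLLEe) = 1/16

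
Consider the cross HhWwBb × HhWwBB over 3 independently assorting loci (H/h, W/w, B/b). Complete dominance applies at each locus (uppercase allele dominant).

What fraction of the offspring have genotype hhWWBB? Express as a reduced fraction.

HhWwBb gametes: HWB×1, HWb×1, HwB×1, Hwb×1, hWB×1, hWb×1, hwB×1, hwb×1
HhWwBB gametes: HWB×2, HwB×2, hWB×2, hwB×2
HhWwBb×HhWwBB grid (8·8=64): HHWWBB=2 HHWWBb=2 HHWwBB=4 HHWwBb=4 HHwwBB=2 HHwwBb=2 HhWWBB=4 HhWWBb=4 HhWwBB=8 HhWwBb=8 HhwwBB=4 HhwwBb=4 hhWWBB=2 hhWWBb=2 hhWwBB=4 hhWwBb=4 hhwwBB=2 hhwwBb=2
hhWWBB hits 2/64; gcd=2; 2÷2/64÷2 = 1/32

P(hhWWBB) = 1/32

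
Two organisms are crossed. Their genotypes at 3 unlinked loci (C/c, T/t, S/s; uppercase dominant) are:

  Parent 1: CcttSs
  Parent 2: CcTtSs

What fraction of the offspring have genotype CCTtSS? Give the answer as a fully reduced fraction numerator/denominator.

CcttSs gametes: CtS×2, Cts×2, ctS×2, cts×2
CcTtSs gametes: CTS×1, CTs×1, CtS×1, Cts×1, cTS×1, cTs×1, ctS×1, cts×1
CcttSs×CcTtSs grid (8·8=64): CCTtSS=2 CCTtSs=4 CCTtss=2 CCttSS=2 CCttSs=4 CCttss=2 CcTtSS=4 CcTtSs=8 CcTtss=4 CcttSS=4 CcttSs=8 Ccttss=4 ccTtSS=2 ccTtSs=4 ccTtss=2 ccttSS=2 ccttSs=4 ccttss=2
CCTtSS hits 2/64; gcd=2; 2÷2/64÷2 = 1/32

P(CCTtSS) = 1/32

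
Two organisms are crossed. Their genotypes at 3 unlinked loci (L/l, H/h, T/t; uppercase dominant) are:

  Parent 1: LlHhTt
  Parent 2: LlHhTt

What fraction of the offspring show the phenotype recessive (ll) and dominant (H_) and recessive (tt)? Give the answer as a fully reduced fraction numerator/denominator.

LlHhTt gametes: LHT×1, LHt×1, LhT×1, Lht×1, lHT×1, lHt×1, lhT×1, lht×1
LlHhTt gametes: LHT×1, LHt×1, LhT×1, Lht×1, lHT×1, lHt×1, lhT×1, lht×1
LlHhTt×LlHhTt grid (8·8=64): LLHHTT=1 LLHHTt=2 LLHHtt=1 LLHhTT=2 LLHhTt=4 LLHhtt=2 LLhhTT=1 LLhhTt=2 LLhhtt=1 LlHHTT=2 LlHHTt=4 LlHHtt=2 LlHhTT=4 LlHhTt=8 LlHhtt=4 LlhhTT=2 LlhhTt=4 Llhhtt=2 llHHTT=1 llHHTt=2 llHHtt=1 llHhTT=2 llHhTt=4 llHhtt=2 llhhTT=1 llhhTt=2 llhhtt=1
ll H_ tt hits 3/64; gcd=1; 3÷1/64÷1 = 3/64

P(ll H_ tt) = 3/64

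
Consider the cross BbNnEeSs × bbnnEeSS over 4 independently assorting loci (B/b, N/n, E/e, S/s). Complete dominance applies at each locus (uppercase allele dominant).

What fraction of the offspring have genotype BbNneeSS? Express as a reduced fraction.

P(BbNneeSS) = 1/32

BbNnEeSs gametes: BNES×1, BNEs×1, BNeS×1, BNes×1, BnES×1, BnEs×1, BneS×1, Bnes×1, bNES×1, bNEs×1, bNeS×1, bNes×1, bnES×1, bnEs×1, bneS×1, bnes×1
bbnnEeSS gametes: bnES×8, bneS×8
BbNnEeSs×bbnnEeSS grid (16·16=256): BbNnEESS=8 BbNnEESs=8 BbNnEeSS=16 BbNnEeSs=16 BbNneeSS=8 BbNneeSs=8 BbnnEESS=8 BbnnEESs=8 BbnnEeSS=16 BbnnEeSs=16 BbnneeSS=8 BbnneeSs=8 bbNnEESS=8 bbNnEESs=8 bbNnEeSS=16 bbNnEeSs=16 bbNneeSS=8 bbNneeSs=8 bbnnEESS=8 bbnnEESs=8 bbnnEeSS=16 bbnnEeSs=16 bbnneeSS=8 bbnneeSs=8
BbNneeSS hits 8/256; gcd=8; 8÷8/256÷8 = 1/32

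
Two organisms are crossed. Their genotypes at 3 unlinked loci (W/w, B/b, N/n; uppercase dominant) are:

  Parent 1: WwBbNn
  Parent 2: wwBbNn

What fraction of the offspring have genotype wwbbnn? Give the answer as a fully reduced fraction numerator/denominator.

WwBbNn gametes: WBN×1, WBn×1, WbN×1, Wbn×1, wBN×1, wBn×1, wbN×1, wbn×1
wwBbNn gametes: wBN×2, wBn×2, wbN×2, wbn×2
WwBbNn×wwBbNn grid (8·8=64): WwBBNN=2 WwBBNn=4 WwBBnn=2 WwBbNN=4 WwBbNn=8 WwBbnn=4 WwbbNN=2 WwbbNn=4 Wwbbnn=2 wwBBNN=2 wwBBNn=4 wwBBnn=2 wwBbNN=4 wwBbNn=8 wwBbnn=4 wwbbNN=2 wwbbNn=4 wwbbnn=2
wwbbnn hits 2/64; gcd=2; 2÷2/64÷2 = 1/32

P(wwbbnn) = 1/32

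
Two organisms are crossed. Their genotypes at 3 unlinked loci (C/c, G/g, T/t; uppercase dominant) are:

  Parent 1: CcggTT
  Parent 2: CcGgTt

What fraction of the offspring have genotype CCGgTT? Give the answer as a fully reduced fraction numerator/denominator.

CcggTT gametes: CgT×4, cgT×4
CcGgTt gametes: CGT×1, CGt×1, CgT×1, Cgt×1, cGT×1, cGt×1, cgT×1, cgt×1
CcggTT×CcGgTt grid (8·8=64): CCGgTT=4 CCGgTt=4 CCggTT=4 CCggTt=4 CcGgTT=8 CcGgTt=8 CcggTT=8 CcggTt=8 ccGgTT=4 ccGgTt=4 ccggTT=4 ccggTt=4
CCGgTT hits 4/64; gcd=4; 4÷4/64÷4 = 1/16

P(CCGgTT) = 1/16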